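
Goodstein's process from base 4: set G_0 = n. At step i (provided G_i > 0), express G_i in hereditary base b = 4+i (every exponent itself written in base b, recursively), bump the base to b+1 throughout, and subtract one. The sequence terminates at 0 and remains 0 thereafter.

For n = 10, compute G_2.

12

base 4: 10 = 2·4 + 2; at 5: 2·5 + 2 = 12; next = 11
base 5: 11 = 2·5 + 1; at 6: 2·6 + 1 = 13; next = 12
base 6: 12 = 2·6; at 7: 2·7 = 14; next = 13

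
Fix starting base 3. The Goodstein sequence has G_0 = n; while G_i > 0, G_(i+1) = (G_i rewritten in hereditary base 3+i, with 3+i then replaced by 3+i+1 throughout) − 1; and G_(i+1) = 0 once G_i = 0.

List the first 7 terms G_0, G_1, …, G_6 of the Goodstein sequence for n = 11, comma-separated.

[0] 11 ≡ 3^2 + 2 (base 3). Lift 4: 18. −1: 17.
[1] 17 ≡ 4^2 + 1 (base 4). Lift 5: 26. −1: 25.
[2] 25 ≡ 5^2 (base 5). Lift 6: 36. −1: 35.
[3] 35 ≡ 5·6 + 5 (base 6). Lift 7: 40. −1: 39.
[4] 39 ≡ 5·7 + 4 (base 7). Lift 8: 44. −1: 43.
[5] 43 ≡ 5·8 + 3 (base 8). Lift 9: 48. −1: 47.

11, 17, 25, 35, 39, 43, 47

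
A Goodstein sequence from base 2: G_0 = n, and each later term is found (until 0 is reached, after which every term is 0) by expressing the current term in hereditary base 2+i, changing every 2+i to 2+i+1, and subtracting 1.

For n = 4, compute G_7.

173

4 —HB2→ 2^2 —bump→ 3^3 = 27 —(−1)→ 26
26 —HB3→ 2·3^2 + 2·3 + 2 —bump→ 2·4^2 + 2·4 + 2 = 42 —(−1)→ 41
41 —HB4→ 2·4^2 + 2·4 + 1 —bump→ 2·5^2 + 2·5 + 1 = 61 —(−1)→ 60
60 —HB5→ 2·5^2 + 2·5 —bump→ 2·6^2 + 2·6 = 84 —(−1)→ 83
83 —HB6→ 2·6^2 + 6 + 5 —bump→ 2·7^2 + 7 + 5 = 110 —(−1)→ 109
109 —HB7→ 2·7^2 + 7 + 4 —bump→ 2·8^2 + 8 + 4 = 140 —(−1)→ 139
139 —HB8→ 2·8^2 + 8 + 3 —bump→ 2·9^2 + 9 + 3 = 174 —(−1)→ 173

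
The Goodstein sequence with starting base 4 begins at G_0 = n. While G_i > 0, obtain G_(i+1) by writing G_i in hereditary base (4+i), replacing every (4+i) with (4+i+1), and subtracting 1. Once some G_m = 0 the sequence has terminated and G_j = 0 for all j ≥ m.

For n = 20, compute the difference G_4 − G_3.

i=0: 20 = 4^2 + 4 (b=4); 4→5: 5^2 + 5 = 30; 30−1 = 29
i=1: 29 = 5^2 + 4 (b=5); 5→6: 6^2 + 4 = 40; 40−1 = 39
i=2: 39 = 6^2 + 3 (b=6); 6→7: 7^2 + 3 = 52; 52−1 = 51
i=3: 51 = 7^2 + 2 (b=7); 7→8: 8^2 + 2 = 66; 66−1 = 65

14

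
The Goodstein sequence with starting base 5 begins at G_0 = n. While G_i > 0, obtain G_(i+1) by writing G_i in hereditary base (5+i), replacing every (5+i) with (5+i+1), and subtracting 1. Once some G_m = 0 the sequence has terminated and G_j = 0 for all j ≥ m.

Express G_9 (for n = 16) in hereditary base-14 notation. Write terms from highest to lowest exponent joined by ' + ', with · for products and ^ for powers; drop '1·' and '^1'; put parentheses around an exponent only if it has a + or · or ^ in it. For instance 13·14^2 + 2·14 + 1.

14 + 13

G_0 = 16. HB_5(16) = 3·5 + 1. Bump = 19. G_1 = 18.
G_1 = 18. HB_6(18) = 3·6. Bump = 21. G_2 = 20.
G_2 = 20. HB_7(20) = 2·7 + 6. Bump = 22. G_3 = 21.
G_3 = 21. HB_8(21) = 2·8 + 5. Bump = 23. G_4 = 22.
G_4 = 22. HB_9(22) = 2·9 + 4. Bump = 24. G_5 = 23.
G_5 = 23. HB_10(23) = 2·10 + 3. Bump = 25. G_6 = 24.
G_6 = 24. HB_11(24) = 2·11 + 2. Bump = 26. G_7 = 25.
G_7 = 25. HB_12(25) = 2·12 + 1. Bump = 27. G_8 = 26.
G_8 = 26. HB_13(26) = 2·13. Bump = 28. G_9 = 27.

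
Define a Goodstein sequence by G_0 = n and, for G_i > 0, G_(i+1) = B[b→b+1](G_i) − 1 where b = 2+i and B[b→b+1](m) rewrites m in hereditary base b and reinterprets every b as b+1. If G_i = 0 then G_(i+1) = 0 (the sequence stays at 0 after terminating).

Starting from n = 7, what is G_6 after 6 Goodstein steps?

16777215

(0) 7|_2 = 2^2 + 2 + 1 ↦ 3^3 + 3 + 1|_3 = 31 ⇒ 30
(1) 30|_3 = 3^3 + 3 ↦ 4^4 + 4|_4 = 260 ⇒ 259
(2) 259|_4 = 4^4 + 3 ↦ 5^5 + 3|_5 = 3128 ⇒ 3127
(3) 3127|_5 = 5^5 + 2 ↦ 6^6 + 2|_6 = 46658 ⇒ 46657
(4) 46657|_6 = 6^6 + 1 ↦ 7^7 + 1|_7 = 823544 ⇒ 823543
(5) 823543|_7 = 7^7 ↦ 8^8|_8 = 16777216 ⇒ 16777215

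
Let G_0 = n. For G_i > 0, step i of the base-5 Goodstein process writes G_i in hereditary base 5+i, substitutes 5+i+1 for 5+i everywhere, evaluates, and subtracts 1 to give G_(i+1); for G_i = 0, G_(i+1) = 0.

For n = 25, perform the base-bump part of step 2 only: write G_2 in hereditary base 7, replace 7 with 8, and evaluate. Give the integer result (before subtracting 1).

step 0: 25 = 5^2; sub 6 for 5: 6^2; = 36; G_1 = 36−1 = 35
step 1: 35 = 5·6 + 5; sub 7 for 6: 5·7 + 5; = 40; G_2 = 40−1 = 39

44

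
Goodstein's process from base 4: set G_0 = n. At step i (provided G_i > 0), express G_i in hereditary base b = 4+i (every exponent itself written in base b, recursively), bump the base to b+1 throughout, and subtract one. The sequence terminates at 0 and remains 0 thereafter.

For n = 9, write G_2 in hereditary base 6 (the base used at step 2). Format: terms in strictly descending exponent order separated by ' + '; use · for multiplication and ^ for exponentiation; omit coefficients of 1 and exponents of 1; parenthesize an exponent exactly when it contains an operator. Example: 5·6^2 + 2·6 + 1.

6 + 5

9 —HB4→ 2·4 + 1 —bump→ 2·5 + 1 = 11 —(−1)→ 10
10 —HB5→ 2·5 —bump→ 2·6 = 12 —(−1)→ 11
11 —HB6→ 6 + 5 —bump→ 7 + 5 = 12 —(−1)→ 11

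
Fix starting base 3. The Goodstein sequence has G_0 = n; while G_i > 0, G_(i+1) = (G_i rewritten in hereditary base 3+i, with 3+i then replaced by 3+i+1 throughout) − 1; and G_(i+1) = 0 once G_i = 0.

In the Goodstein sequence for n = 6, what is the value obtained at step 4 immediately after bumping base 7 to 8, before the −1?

8

base 3: 6 = 2·3; at 4: 2·4 = 8; next = 7
base 4: 7 = 4 + 3; at 5: 5 + 3 = 8; next = 7
base 5: 7 = 5 + 2; at 6: 6 + 2 = 8; next = 7
base 6: 7 = 6 + 1; at 7: 7 + 1 = 8; next = 7
base 7: 7 = 7; at 8: 8 = 8; next = 7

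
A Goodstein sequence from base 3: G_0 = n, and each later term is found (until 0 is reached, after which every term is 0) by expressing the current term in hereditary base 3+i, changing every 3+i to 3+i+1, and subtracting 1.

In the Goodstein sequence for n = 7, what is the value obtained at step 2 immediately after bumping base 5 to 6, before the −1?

[0] 7 ≡ 2·3 + 1 (base 3). Lift 4: 9. −1: 8.
[1] 8 ≡ 2·4 (base 4). Lift 5: 10. −1: 9.
[2] 9 ≡ 5 + 4 (base 5). Lift 6: 10. −1: 9.

10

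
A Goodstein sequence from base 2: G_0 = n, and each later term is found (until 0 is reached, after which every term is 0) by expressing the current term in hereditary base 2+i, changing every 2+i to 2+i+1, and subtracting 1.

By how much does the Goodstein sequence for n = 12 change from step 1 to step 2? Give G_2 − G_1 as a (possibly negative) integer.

G_0 = 12. HB_2(12) = 2^(2 + 1) + 2^2. Bump = 108. G_1 = 107.
G_1 = 107. HB_3(107) = 3^(3 + 1) + 2·3^2 + 2·3 + 2. Bump = 1066. G_2 = 1065.

958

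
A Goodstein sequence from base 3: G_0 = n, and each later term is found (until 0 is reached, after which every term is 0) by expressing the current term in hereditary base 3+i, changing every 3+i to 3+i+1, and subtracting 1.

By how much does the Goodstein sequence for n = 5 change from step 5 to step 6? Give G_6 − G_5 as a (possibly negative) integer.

-1

i=0: 5 = 3 + 2 (b=3); 3→4: 4 + 2 = 6; 6−1 = 5
i=1: 5 = 4 + 1 (b=4); 4→5: 5 + 1 = 6; 6−1 = 5
i=2: 5 = 5 (b=5); 5→6: 6 = 6; 6−1 = 5
i=3: 5 = 5 (b=6); 6→7: 5 = 5; 5−1 = 4
i=4: 4 = 4 (b=7); 7→8: 4 = 4; 4−1 = 3
i=5: 3 = 3 (b=8); 8→9: 3 = 3; 3−1 = 2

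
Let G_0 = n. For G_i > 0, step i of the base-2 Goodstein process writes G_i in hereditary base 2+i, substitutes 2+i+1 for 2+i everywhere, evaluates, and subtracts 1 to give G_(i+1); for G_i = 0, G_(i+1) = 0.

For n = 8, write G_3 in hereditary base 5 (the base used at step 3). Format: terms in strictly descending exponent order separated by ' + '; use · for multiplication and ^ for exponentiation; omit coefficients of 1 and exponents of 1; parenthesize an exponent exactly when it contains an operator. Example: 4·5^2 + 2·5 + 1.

step 0: 8 = 2^(2 + 1); sub 3 for 2: 3^(3 + 1); = 81; G_1 = 81−1 = 80
step 1: 80 = 2·3^3 + 2·3^2 + 2·3 + 2; sub 4 for 3: 2·4^4 + 2·4^2 + 2·4 + 2; = 554; G_2 = 554−1 = 553
step 2: 553 = 2·4^4 + 2·4^2 + 2·4 + 1; sub 5 for 4: 2·5^5 + 2·5^2 + 2·5 + 1; = 6311; G_3 = 6311−1 = 6310

2·5^5 + 2·5^2 + 2·5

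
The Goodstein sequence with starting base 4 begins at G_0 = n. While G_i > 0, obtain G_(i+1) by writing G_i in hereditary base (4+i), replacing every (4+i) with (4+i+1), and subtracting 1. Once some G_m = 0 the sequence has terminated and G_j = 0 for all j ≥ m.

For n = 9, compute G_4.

11

step 0: 9 = 2·4 + 1; sub 5 for 4: 2·5 + 1; = 11; G_1 = 11−1 = 10
step 1: 10 = 2·5; sub 6 for 5: 2·6; = 12; G_2 = 12−1 = 11
step 2: 11 = 6 + 5; sub 7 for 6: 7 + 5; = 12; G_3 = 12−1 = 11
step 3: 11 = 7 + 4; sub 8 for 7: 8 + 4; = 12; G_4 = 12−1 = 11
step 4: 11 = 8 + 3; sub 9 for 8: 9 + 3; = 12; G_5 = 12−1 = 11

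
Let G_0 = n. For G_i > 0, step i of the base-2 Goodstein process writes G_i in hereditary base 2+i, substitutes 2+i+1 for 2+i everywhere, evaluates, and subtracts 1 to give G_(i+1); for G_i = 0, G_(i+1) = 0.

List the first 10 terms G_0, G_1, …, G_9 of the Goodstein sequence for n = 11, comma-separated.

G_0=11  [base 2] 2^(2 + 1) + 2 + 1  →[2↦3]→  3^(3 + 1) + 3 + 1 = 85  −1 ⇒ G_1=84
G_1=84  [base 3] 3^(3 + 1) + 3  →[3↦4]→  4^(4 + 1) + 4 = 1028  −1 ⇒ G_2=1027
G_2=1027  [base 4] 4^(4 + 1) + 3  →[4↦5]→  5^(5 + 1) + 3 = 15628  −1 ⇒ G_3=15627
G_3=15627  [base 5] 5^(5 + 1) + 2  →[5↦6]→  6^(6 + 1) + 2 = 279938  −1 ⇒ G_4=279937
G_4=279937  [base 6] 6^(6 + 1) + 1  →[6↦7]→  7^(7 + 1) + 1 = 5764802  −1 ⇒ G_5=5764801
G_5=5764801  [base 7] 7^(7 + 1)  →[7↦8]→  8^(8 + 1) = 134217728  −1 ⇒ G_6=134217727
G_6=134217727  [base 8] 7·8^8 + 7·8^7 + 7·8^6 + 7·8^5 + 7·8^4 + 7·8^3 + 7·8^2 + 7·8 + 7  →[8↦9]→  7·9^9 + 7·9^7 + 7·9^6 + 7·9^5 + 7·9^4 + 7·9^3 + 7·9^2 + 7·9 + 7 = 2749609303  −1 ⇒ G_7=2749609302
G_7=2749609302  [base 9] 7·9^9 + 7·9^7 + 7·9^6 + 7·9^5 + 7·9^4 + 7·9^3 + 7·9^2 + 7·9 + 6  →[9↦10]→  7·10^10 + 7·10^7 + 7·10^6 + 7·10^5 + 7·10^4 + 7·10^3 + 7·10^2 + 7·10 + 6 = 70077777776  −1 ⇒ G_8=70077777775
G_8=70077777775  [base 10] 7·10^10 + 7·10^7 + 7·10^6 + 7·10^5 + 7·10^4 + 7·10^3 + 7·10^2 + 7·10 + 5  →[10↦11]→  7·11^11 + 7·11^7 + 7·11^6 + 7·11^5 + 7·11^4 + 7·11^3 + 7·11^2 + 7·11 + 5 = 1997331745491  −1 ⇒ G_9=1997331745490

11, 84, 1027, 15627, 279937, 5764801, 134217727, 2749609302, 70077777775, 1997331745490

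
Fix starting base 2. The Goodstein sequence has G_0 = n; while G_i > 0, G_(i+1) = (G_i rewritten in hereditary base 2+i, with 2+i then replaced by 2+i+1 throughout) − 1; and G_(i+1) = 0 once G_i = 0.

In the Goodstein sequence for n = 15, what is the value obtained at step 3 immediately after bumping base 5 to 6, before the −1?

326594

G_0 = 15. HB_2(15) = 2^(2 + 1) + 2^2 + 2 + 1. Bump = 112. G_1 = 111.
G_1 = 111. HB_3(111) = 3^(3 + 1) + 3^3 + 3. Bump = 1284. G_2 = 1283.
G_2 = 1283. HB_4(1283) = 4^(4 + 1) + 4^4 + 3. Bump = 18753. G_3 = 18752.
G_3 = 18752. HB_5(18752) = 5^(5 + 1) + 5^5 + 2. Bump = 326594. G_4 = 326593.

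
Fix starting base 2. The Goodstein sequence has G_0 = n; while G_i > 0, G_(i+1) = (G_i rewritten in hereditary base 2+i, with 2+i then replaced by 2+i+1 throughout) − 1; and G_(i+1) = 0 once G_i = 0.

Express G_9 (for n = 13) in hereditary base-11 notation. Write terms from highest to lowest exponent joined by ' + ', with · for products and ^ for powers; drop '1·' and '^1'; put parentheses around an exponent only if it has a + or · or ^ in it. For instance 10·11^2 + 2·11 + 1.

13 —HB2→ 2^(2 + 1) + 2^2 + 1 —bump→ 3^(3 + 1) + 3^3 + 1 = 109 —(−1)→ 108
108 —HB3→ 3^(3 + 1) + 3^3 —bump→ 4^(4 + 1) + 4^4 = 1280 —(−1)→ 1279
1279 —HB4→ 4^(4 + 1) + 3·4^3 + 3·4^2 + 3·4 + 3 —bump→ 5^(5 + 1) + 3·5^3 + 3·5^2 + 3·5 + 3 = 16093 —(−1)→ 16092
16092 —HB5→ 5^(5 + 1) + 3·5^3 + 3·5^2 + 3·5 + 2 —bump→ 6^(6 + 1) + 3·6^3 + 3·6^2 + 3·6 + 2 = 280712 —(−1)→ 280711
280711 —HB6→ 6^(6 + 1) + 3·6^3 + 3·6^2 + 3·6 + 1 —bump→ 7^(7 + 1) + 3·7^3 + 3·7^2 + 3·7 + 1 = 5765999 —(−1)→ 5765998
5765998 —HB7→ 7^(7 + 1) + 3·7^3 + 3·7^2 + 3·7 —bump→ 8^(8 + 1) + 3·8^3 + 3·8^2 + 3·8 = 134219480 —(−1)→ 134219479
134219479 —HB8→ 8^(8 + 1) + 3·8^3 + 3·8^2 + 2·8 + 7 —bump→ 9^(9 + 1) + 3·9^3 + 3·9^2 + 2·9 + 7 = 3486786856 —(−1)→ 3486786855
3486786855 —HB9→ 9^(9 + 1) + 3·9^3 + 3·9^2 + 2·9 + 6 —bump→ 10^(10 + 1) + 3·10^3 + 3·10^2 + 2·10 + 6 = 100000003326 —(−1)→ 100000003325
100000003325 —HB10→ 10^(10 + 1) + 3·10^3 + 3·10^2 + 2·10 + 5 —bump→ 11^(11 + 1) + 3·11^3 + 3·11^2 + 2·11 + 5 = 3138428381104 —(−1)→ 3138428381103

11^(11 + 1) + 3·11^3 + 3·11^2 + 2·11 + 4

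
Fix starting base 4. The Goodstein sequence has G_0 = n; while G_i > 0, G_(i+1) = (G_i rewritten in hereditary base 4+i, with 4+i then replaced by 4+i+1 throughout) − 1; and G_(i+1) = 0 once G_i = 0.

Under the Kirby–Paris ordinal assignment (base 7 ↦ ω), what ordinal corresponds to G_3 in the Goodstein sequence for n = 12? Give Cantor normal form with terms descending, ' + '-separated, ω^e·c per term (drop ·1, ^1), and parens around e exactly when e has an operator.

base 4: 12 = 3·4; at 5: 3·5 = 15; next = 14
base 5: 14 = 2·5 + 4; at 6: 2·6 + 4 = 16; next = 15
base 6: 15 = 2·6 + 3; at 7: 2·7 + 3 = 17; next = 16
base 7: 16 = 2·7 + 2; at 8: 2·8 + 2 = 18; next = 17

ω·2 + 2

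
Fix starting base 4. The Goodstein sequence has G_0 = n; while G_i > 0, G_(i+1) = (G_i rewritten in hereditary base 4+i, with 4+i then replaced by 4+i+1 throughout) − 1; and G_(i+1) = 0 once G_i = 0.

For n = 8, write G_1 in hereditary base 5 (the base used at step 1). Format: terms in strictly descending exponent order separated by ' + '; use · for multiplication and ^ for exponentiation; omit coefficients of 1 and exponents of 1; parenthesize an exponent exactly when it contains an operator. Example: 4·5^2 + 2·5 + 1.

8 —HB4→ 2·4 —bump→ 2·5 = 10 —(−1)→ 9
9 —HB5→ 5 + 4 —bump→ 6 + 4 = 10 —(−1)→ 9

5 + 4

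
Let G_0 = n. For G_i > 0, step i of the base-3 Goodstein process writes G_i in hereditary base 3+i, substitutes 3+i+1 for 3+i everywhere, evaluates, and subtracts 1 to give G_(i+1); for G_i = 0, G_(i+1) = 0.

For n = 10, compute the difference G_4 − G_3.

3

10 —HB3→ 3^2 + 1 —bump→ 4^2 + 1 = 17 —(−1)→ 16
16 —HB4→ 4^2 —bump→ 5^2 = 25 —(−1)→ 24
24 —HB5→ 4·5 + 4 —bump→ 4·6 + 4 = 28 —(−1)→ 27
27 —HB6→ 4·6 + 3 —bump→ 4·7 + 3 = 31 —(−1)→ 30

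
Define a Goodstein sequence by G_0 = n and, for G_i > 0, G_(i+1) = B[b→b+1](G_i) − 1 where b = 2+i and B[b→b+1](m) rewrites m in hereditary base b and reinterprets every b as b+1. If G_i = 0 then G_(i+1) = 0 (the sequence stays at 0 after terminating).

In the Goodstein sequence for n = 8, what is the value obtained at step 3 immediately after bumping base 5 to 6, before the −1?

step 0: 8 = 2^(2 + 1); sub 3 for 2: 3^(3 + 1); = 81; G_1 = 81−1 = 80
step 1: 80 = 2·3^3 + 2·3^2 + 2·3 + 2; sub 4 for 3: 2·4^4 + 2·4^2 + 2·4 + 2; = 554; G_2 = 554−1 = 553
step 2: 553 = 2·4^4 + 2·4^2 + 2·4 + 1; sub 5 for 4: 2·5^5 + 2·5^2 + 2·5 + 1; = 6311; G_3 = 6311−1 = 6310
step 3: 6310 = 2·5^5 + 2·5^2 + 2·5; sub 6 for 5: 2·6^6 + 2·6^2 + 2·6; = 93396; G_4 = 93396−1 = 93395

93396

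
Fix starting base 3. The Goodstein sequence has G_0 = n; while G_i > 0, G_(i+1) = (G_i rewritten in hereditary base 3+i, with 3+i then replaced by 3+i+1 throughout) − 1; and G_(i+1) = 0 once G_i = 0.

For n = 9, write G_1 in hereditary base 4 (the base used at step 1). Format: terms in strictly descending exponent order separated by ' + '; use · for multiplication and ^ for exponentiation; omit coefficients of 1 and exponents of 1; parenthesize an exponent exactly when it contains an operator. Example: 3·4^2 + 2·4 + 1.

3·4 + 3

G_0 = 9. HB_3(9) = 3^2. Bump = 16. G_1 = 15.
G_1 = 15. HB_4(15) = 3·4 + 3. Bump = 18. G_2 = 17.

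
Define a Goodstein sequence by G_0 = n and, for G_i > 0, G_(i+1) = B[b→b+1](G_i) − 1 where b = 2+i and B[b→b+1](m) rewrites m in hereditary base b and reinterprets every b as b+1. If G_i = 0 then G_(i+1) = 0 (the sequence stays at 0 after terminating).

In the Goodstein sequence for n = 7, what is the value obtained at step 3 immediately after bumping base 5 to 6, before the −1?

46658

(0) 7|_2 = 2^2 + 2 + 1 ↦ 3^3 + 3 + 1|_3 = 31 ⇒ 30
(1) 30|_3 = 3^3 + 3 ↦ 4^4 + 4|_4 = 260 ⇒ 259
(2) 259|_4 = 4^4 + 3 ↦ 5^5 + 3|_5 = 3128 ⇒ 3127
(3) 3127|_5 = 5^5 + 2 ↦ 6^6 + 2|_6 = 46658 ⇒ 46657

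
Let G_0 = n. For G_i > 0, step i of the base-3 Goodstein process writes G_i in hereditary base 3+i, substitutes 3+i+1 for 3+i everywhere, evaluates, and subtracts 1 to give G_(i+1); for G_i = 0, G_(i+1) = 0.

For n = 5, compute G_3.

5

step 0: 5 = 3 + 2; sub 4 for 3: 4 + 2; = 6; G_1 = 6−1 = 5
step 1: 5 = 4 + 1; sub 5 for 4: 5 + 1; = 6; G_2 = 6−1 = 5
step 2: 5 = 5; sub 6 for 5: 6; = 6; G_3 = 6−1 = 5
step 3: 5 = 5; sub 7 for 6: 5; = 5; G_4 = 5−1 = 4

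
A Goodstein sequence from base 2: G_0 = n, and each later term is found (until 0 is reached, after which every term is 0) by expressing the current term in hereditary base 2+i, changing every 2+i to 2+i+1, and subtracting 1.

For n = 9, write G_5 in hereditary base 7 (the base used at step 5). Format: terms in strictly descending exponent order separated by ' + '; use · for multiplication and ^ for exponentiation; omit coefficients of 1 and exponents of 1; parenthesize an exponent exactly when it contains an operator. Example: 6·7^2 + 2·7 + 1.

base 2: 9 = 2^(2 + 1) + 1; at 3: 3^(3 + 1) + 1 = 82; next = 81
base 3: 81 = 3^(3 + 1); at 4: 4^(4 + 1) = 1024; next = 1023
base 4: 1023 = 3·4^4 + 3·4^3 + 3·4^2 + 3·4 + 3; at 5: 3·5^5 + 3·5^3 + 3·5^2 + 3·5 + 3 = 9843; next = 9842
base 5: 9842 = 3·5^5 + 3·5^3 + 3·5^2 + 3·5 + 2; at 6: 3·6^6 + 3·6^3 + 3·6^2 + 3·6 + 2 = 140744; next = 140743
base 6: 140743 = 3·6^6 + 3·6^3 + 3·6^2 + 3·6 + 1; at 7: 3·7^7 + 3·7^3 + 3·7^2 + 3·7 + 1 = 2471827; next = 2471826

3·7^7 + 3·7^3 + 3·7^2 + 3·7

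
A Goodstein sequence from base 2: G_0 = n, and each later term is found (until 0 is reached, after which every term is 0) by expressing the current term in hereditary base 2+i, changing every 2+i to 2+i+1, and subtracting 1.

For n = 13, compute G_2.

step 0: 13 = 2^(2 + 1) + 2^2 + 1; sub 3 for 2: 3^(3 + 1) + 3^3 + 1; = 109; G_1 = 109−1 = 108
step 1: 108 = 3^(3 + 1) + 3^3; sub 4 for 3: 4^(4 + 1) + 4^4; = 1280; G_2 = 1280−1 = 1279
step 2: 1279 = 4^(4 + 1) + 3·4^3 + 3·4^2 + 3·4 + 3; sub 5 for 4: 5^(5 + 1) + 3·5^3 + 3·5^2 + 3·5 + 3; = 16093; G_3 = 16093−1 = 16092

1279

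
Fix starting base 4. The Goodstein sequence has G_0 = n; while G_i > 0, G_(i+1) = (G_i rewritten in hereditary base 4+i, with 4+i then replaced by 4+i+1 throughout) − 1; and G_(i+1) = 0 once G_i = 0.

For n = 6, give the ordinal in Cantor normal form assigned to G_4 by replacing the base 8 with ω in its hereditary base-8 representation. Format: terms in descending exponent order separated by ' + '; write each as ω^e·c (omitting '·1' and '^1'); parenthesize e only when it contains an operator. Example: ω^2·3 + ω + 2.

5

i=0: 6 = 4 + 2 (b=4); 4→5: 5 + 2 = 7; 7−1 = 6
i=1: 6 = 5 + 1 (b=5); 5→6: 6 + 1 = 7; 7−1 = 6
i=2: 6 = 6 (b=6); 6→7: 7 = 7; 7−1 = 6
i=3: 6 = 6 (b=7); 7→8: 6 = 6; 6−1 = 5
i=4: 5 = 5 (b=8); 8→9: 5 = 5; 5−1 = 4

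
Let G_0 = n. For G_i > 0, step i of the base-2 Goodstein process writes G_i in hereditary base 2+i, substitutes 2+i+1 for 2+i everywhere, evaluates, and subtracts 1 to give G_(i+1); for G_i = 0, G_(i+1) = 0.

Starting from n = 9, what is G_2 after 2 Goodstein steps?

1023

base 2: 9 = 2^(2 + 1) + 1; at 3: 3^(3 + 1) + 1 = 82; next = 81
base 3: 81 = 3^(3 + 1); at 4: 4^(4 + 1) = 1024; next = 1023
base 4: 1023 = 3·4^4 + 3·4^3 + 3·4^2 + 3·4 + 3; at 5: 3·5^5 + 3·5^3 + 3·5^2 + 3·5 + 3 = 9843; next = 9842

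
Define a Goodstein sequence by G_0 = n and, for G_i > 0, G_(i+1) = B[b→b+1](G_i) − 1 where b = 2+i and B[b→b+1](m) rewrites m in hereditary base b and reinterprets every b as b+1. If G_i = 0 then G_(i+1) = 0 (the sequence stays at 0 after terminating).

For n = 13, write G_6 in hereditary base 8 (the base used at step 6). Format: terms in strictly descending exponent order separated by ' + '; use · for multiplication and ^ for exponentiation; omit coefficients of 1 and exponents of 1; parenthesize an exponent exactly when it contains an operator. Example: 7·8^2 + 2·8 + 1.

8^(8 + 1) + 3·8^3 + 3·8^2 + 2·8 + 7

base 2: 13 = 2^(2 + 1) + 2^2 + 1; at 3: 3^(3 + 1) + 3^3 + 1 = 109; next = 108
base 3: 108 = 3^(3 + 1) + 3^3; at 4: 4^(4 + 1) + 4^4 = 1280; next = 1279
base 4: 1279 = 4^(4 + 1) + 3·4^3 + 3·4^2 + 3·4 + 3; at 5: 5^(5 + 1) + 3·5^3 + 3·5^2 + 3·5 + 3 = 16093; next = 16092
base 5: 16092 = 5^(5 + 1) + 3·5^3 + 3·5^2 + 3·5 + 2; at 6: 6^(6 + 1) + 3·6^3 + 3·6^2 + 3·6 + 2 = 280712; next = 280711
base 6: 280711 = 6^(6 + 1) + 3·6^3 + 3·6^2 + 3·6 + 1; at 7: 7^(7 + 1) + 3·7^3 + 3·7^2 + 3·7 + 1 = 5765999; next = 5765998
base 7: 5765998 = 7^(7 + 1) + 3·7^3 + 3·7^2 + 3·7; at 8: 8^(8 + 1) + 3·8^3 + 3·8^2 + 3·8 = 134219480; next = 134219479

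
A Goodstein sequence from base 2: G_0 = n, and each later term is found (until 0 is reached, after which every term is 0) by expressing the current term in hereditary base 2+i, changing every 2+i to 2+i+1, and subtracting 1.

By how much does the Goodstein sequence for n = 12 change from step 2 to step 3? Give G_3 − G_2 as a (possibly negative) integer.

step 0: 12 = 2^(2 + 1) + 2^2; sub 3 for 2: 3^(3 + 1) + 3^3; = 108; G_1 = 108−1 = 107
step 1: 107 = 3^(3 + 1) + 2·3^2 + 2·3 + 2; sub 4 for 3: 4^(4 + 1) + 2·4^2 + 2·4 + 2; = 1066; G_2 = 1066−1 = 1065
step 2: 1065 = 4^(4 + 1) + 2·4^2 + 2·4 + 1; sub 5 for 4: 5^(5 + 1) + 2·5^2 + 2·5 + 1; = 15686; G_3 = 15686−1 = 15685

14620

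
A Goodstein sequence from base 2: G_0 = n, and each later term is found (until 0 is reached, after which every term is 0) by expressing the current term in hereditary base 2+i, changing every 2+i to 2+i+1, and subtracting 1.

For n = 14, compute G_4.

326591

(0) 14|_2 = 2^(2 + 1) + 2^2 + 2 ↦ 3^(3 + 1) + 3^3 + 3|_3 = 111 ⇒ 110
(1) 110|_3 = 3^(3 + 1) + 3^3 + 2 ↦ 4^(4 + 1) + 4^4 + 2|_4 = 1282 ⇒ 1281
(2) 1281|_4 = 4^(4 + 1) + 4^4 + 1 ↦ 5^(5 + 1) + 5^5 + 1|_5 = 18751 ⇒ 18750
(3) 18750|_5 = 5^(5 + 1) + 5^5 ↦ 6^(6 + 1) + 6^6|_6 = 326592 ⇒ 326591
(4) 326591|_6 = 6^(6 + 1) + 5·6^5 + 5·6^4 + 5·6^3 + 5·6^2 + 5·6 + 5 ↦ 7^(7 + 1) + 5·7^5 + 5·7^4 + 5·7^3 + 5·7^2 + 5·7 + 5|_7 = 5862841 ⇒ 5862840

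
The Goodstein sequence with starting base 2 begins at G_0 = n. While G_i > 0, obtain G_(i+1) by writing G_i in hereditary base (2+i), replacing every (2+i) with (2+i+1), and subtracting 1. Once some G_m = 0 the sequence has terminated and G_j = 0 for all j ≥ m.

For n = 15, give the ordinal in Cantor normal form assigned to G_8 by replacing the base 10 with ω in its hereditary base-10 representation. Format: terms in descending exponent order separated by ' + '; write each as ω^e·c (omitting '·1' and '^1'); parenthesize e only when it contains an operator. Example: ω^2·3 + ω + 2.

ω^(ω + 1) + ω^7·7 + ω^6·7 + ω^5·7 + ω^4·7 + ω^3·7 + ω^2·7 + ω·7 + 5

15 —HB2→ 2^(2 + 1) + 2^2 + 2 + 1 —bump→ 3^(3 + 1) + 3^3 + 3 + 1 = 112 —(−1)→ 111
111 —HB3→ 3^(3 + 1) + 3^3 + 3 —bump→ 4^(4 + 1) + 4^4 + 4 = 1284 —(−1)→ 1283
1283 —HB4→ 4^(4 + 1) + 4^4 + 3 —bump→ 5^(5 + 1) + 5^5 + 3 = 18753 —(−1)→ 18752
18752 —HB5→ 5^(5 + 1) + 5^5 + 2 —bump→ 6^(6 + 1) + 6^6 + 2 = 326594 —(−1)→ 326593
326593 —HB6→ 6^(6 + 1) + 6^6 + 1 —bump→ 7^(7 + 1) + 7^7 + 1 = 6588345 —(−1)→ 6588344
6588344 —HB7→ 7^(7 + 1) + 7^7 —bump→ 8^(8 + 1) + 8^8 = 150994944 —(−1)→ 150994943
150994943 —HB8→ 8^(8 + 1) + 7·8^7 + 7·8^6 + 7·8^5 + 7·8^4 + 7·8^3 + 7·8^2 + 7·8 + 7 —bump→ 9^(9 + 1) + 7·9^7 + 7·9^6 + 7·9^5 + 7·9^4 + 7·9^3 + 7·9^2 + 7·9 + 7 = 3524450281 —(−1)→ 3524450280
3524450280 —HB9→ 9^(9 + 1) + 7·9^7 + 7·9^6 + 7·9^5 + 7·9^4 + 7·9^3 + 7·9^2 + 7·9 + 6 —bump→ 10^(10 + 1) + 7·10^7 + 7·10^6 + 7·10^5 + 7·10^4 + 7·10^3 + 7·10^2 + 7·10 + 6 = 100077777776 —(−1)→ 100077777775
100077777775 —HB10→ 10^(10 + 1) + 7·10^7 + 7·10^6 + 7·10^5 + 7·10^4 + 7·10^3 + 7·10^2 + 7·10 + 5 —bump→ 11^(11 + 1) + 7·11^7 + 7·11^6 + 7·11^5 + 7·11^4 + 7·11^3 + 7·11^2 + 7·11 + 5 = 3138578427935 —(−1)→ 3138578427934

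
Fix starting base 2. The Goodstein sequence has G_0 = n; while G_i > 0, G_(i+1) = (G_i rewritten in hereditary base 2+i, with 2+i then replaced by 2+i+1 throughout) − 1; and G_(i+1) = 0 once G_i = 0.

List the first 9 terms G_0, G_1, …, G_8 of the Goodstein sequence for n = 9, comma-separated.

(0) 9|_2 = 2^(2 + 1) + 1 ↦ 3^(3 + 1) + 1|_3 = 82 ⇒ 81
(1) 81|_3 = 3^(3 + 1) ↦ 4^(4 + 1)|_4 = 1024 ⇒ 1023
(2) 1023|_4 = 3·4^4 + 3·4^3 + 3·4^2 + 3·4 + 3 ↦ 3·5^5 + 3·5^3 + 3·5^2 + 3·5 + 3|_5 = 9843 ⇒ 9842
(3) 9842|_5 = 3·5^5 + 3·5^3 + 3·5^2 + 3·5 + 2 ↦ 3·6^6 + 3·6^3 + 3·6^2 + 3·6 + 2|_6 = 140744 ⇒ 140743
(4) 140743|_6 = 3·6^6 + 3·6^3 + 3·6^2 + 3·6 + 1 ↦ 3·7^7 + 3·7^3 + 3·7^2 + 3·7 + 1|_7 = 2471827 ⇒ 2471826
(5) 2471826|_7 = 3·7^7 + 3·7^3 + 3·7^2 + 3·7 ↦ 3·8^8 + 3·8^3 + 3·8^2 + 3·8|_8 = 50333400 ⇒ 50333399
(6) 50333399|_8 = 3·8^8 + 3·8^3 + 3·8^2 + 2·8 + 7 ↦ 3·9^9 + 3·9^3 + 3·9^2 + 2·9 + 7|_9 = 1162263922 ⇒ 1162263921
(7) 1162263921|_9 = 3·9^9 + 3·9^3 + 3·9^2 + 2·9 + 6 ↦ 3·10^10 + 3·10^3 + 3·10^2 + 2·10 + 6|_10 = 30000003326 ⇒ 30000003325

9, 81, 1023, 9842, 140743, 2471826, 50333399, 1162263921, 30000003325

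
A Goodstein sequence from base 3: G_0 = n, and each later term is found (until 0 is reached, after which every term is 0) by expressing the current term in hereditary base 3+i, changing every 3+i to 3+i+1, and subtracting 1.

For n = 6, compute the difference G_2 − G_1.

(0) 6|_3 = 2·3 ↦ 2·4|_4 = 8 ⇒ 7
(1) 7|_4 = 4 + 3 ↦ 5 + 3|_5 = 8 ⇒ 7

0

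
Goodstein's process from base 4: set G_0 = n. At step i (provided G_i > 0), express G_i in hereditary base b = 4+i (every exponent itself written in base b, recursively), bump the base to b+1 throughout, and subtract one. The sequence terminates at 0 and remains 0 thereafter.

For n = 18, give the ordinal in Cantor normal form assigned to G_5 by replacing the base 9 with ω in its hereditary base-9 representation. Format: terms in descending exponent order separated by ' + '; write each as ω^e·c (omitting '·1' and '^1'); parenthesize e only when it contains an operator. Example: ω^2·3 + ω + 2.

ω·6 + 4

G_0 = 18. HB_4(18) = 4^2 + 2. Bump = 27. G_1 = 26.
G_1 = 26. HB_5(26) = 5^2 + 1. Bump = 37. G_2 = 36.
G_2 = 36. HB_6(36) = 6^2. Bump = 49. G_3 = 48.
G_3 = 48. HB_7(48) = 6·7 + 6. Bump = 54. G_4 = 53.
G_4 = 53. HB_8(53) = 6·8 + 5. Bump = 59. G_5 = 58.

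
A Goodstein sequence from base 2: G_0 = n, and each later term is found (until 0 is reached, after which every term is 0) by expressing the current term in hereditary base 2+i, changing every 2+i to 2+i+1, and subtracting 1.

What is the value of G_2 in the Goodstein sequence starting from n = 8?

553

8 —HB2→ 2^(2 + 1) —bump→ 3^(3 + 1) = 81 —(−1)→ 80
80 —HB3→ 2·3^3 + 2·3^2 + 2·3 + 2 —bump→ 2·4^4 + 2·4^2 + 2·4 + 2 = 554 —(−1)→ 553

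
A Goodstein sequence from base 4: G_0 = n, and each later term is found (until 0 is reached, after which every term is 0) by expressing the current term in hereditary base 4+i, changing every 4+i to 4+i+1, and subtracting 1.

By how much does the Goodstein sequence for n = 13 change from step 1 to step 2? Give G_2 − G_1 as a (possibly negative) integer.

2

G_0 = 13. HB_4(13) = 3·4 + 1. Bump = 16. G_1 = 15.
G_1 = 15. HB_5(15) = 3·5. Bump = 18. G_2 = 17.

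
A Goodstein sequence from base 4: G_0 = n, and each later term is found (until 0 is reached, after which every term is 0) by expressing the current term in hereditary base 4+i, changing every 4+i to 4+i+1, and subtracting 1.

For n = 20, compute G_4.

65

(0) 20|_4 = 4^2 + 4 ↦ 5^2 + 5|_5 = 30 ⇒ 29
(1) 29|_5 = 5^2 + 4 ↦ 6^2 + 4|_6 = 40 ⇒ 39
(2) 39|_6 = 6^2 + 3 ↦ 7^2 + 3|_7 = 52 ⇒ 51
(3) 51|_7 = 7^2 + 2 ↦ 8^2 + 2|_8 = 66 ⇒ 65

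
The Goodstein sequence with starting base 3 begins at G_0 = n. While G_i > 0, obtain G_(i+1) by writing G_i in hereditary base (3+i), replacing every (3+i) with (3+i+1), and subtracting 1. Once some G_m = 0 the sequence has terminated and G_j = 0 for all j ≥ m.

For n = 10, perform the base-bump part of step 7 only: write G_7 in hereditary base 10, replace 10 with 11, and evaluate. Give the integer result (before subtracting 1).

(0) 10|_3 = 3^2 + 1 ↦ 4^2 + 1|_4 = 17 ⇒ 16
(1) 16|_4 = 4^2 ↦ 5^2|_5 = 25 ⇒ 24
(2) 24|_5 = 4·5 + 4 ↦ 4·6 + 4|_6 = 28 ⇒ 27
(3) 27|_6 = 4·6 + 3 ↦ 4·7 + 3|_7 = 31 ⇒ 30
(4) 30|_7 = 4·7 + 2 ↦ 4·8 + 2|_8 = 34 ⇒ 33
(5) 33|_8 = 4·8 + 1 ↦ 4·9 + 1|_9 = 37 ⇒ 36
(6) 36|_9 = 4·9 ↦ 4·10|_10 = 40 ⇒ 39
(7) 39|_10 = 3·10 + 9 ↦ 3·11 + 9|_11 = 42 ⇒ 41

42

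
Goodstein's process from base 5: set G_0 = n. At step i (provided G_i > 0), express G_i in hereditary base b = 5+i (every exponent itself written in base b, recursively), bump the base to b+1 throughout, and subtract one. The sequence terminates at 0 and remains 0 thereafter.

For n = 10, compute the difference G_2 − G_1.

G_0 = 10. HB_5(10) = 2·5. Bump = 12. G_1 = 11.
G_1 = 11. HB_6(11) = 6 + 5. Bump = 12. G_2 = 11.

0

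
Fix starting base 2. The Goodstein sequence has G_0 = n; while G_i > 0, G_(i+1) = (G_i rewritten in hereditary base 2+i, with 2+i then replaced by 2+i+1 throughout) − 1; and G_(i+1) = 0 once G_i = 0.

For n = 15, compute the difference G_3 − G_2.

(0) 15|_2 = 2^(2 + 1) + 2^2 + 2 + 1 ↦ 3^(3 + 1) + 3^3 + 3 + 1|_3 = 112 ⇒ 111
(1) 111|_3 = 3^(3 + 1) + 3^3 + 3 ↦ 4^(4 + 1) + 4^4 + 4|_4 = 1284 ⇒ 1283
(2) 1283|_4 = 4^(4 + 1) + 4^4 + 3 ↦ 5^(5 + 1) + 5^5 + 3|_5 = 18753 ⇒ 18752

17469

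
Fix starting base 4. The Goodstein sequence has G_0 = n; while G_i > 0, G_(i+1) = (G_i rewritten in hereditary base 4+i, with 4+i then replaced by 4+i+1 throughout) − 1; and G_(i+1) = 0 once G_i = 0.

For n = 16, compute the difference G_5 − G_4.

3

(0) 16|_4 = 4^2 ↦ 5^2|_5 = 25 ⇒ 24
(1) 24|_5 = 4·5 + 4 ↦ 4·6 + 4|_6 = 28 ⇒ 27
(2) 27|_6 = 4·6 + 3 ↦ 4·7 + 3|_7 = 31 ⇒ 30
(3) 30|_7 = 4·7 + 2 ↦ 4·8 + 2|_8 = 34 ⇒ 33
(4) 33|_8 = 4·8 + 1 ↦ 4·9 + 1|_9 = 37 ⇒ 36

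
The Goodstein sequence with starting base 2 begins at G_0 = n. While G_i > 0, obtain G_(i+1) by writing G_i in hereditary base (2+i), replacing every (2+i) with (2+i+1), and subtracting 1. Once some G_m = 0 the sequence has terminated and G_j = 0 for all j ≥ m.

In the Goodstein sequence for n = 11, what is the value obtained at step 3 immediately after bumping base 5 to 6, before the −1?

279938

G_0 = 11. HB_2(11) = 2^(2 + 1) + 2 + 1. Bump = 85. G_1 = 84.
G_1 = 84. HB_3(84) = 3^(3 + 1) + 3. Bump = 1028. G_2 = 1027.
G_2 = 1027. HB_4(1027) = 4^(4 + 1) + 3. Bump = 15628. G_3 = 15627.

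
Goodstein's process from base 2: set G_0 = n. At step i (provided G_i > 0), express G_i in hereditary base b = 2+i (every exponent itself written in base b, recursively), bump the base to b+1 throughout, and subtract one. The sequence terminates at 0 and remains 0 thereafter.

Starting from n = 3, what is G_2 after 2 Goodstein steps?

step 0: 3 = 2 + 1; sub 3 for 2: 3 + 1; = 4; G_1 = 4−1 = 3
step 1: 3 = 3; sub 4 for 3: 4; = 4; G_2 = 4−1 = 3
step 2: 3 = 3; sub 5 for 4: 3; = 3; G_3 = 3−1 = 2

3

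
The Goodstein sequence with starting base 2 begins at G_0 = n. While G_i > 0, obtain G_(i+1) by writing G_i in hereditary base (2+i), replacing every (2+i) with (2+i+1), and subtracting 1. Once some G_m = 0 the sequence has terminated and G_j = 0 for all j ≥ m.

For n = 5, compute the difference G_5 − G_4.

base 2: 5 = 2^2 + 1; at 3: 3^3 + 1 = 28; next = 27
base 3: 27 = 3^3; at 4: 4^4 = 256; next = 255
base 4: 255 = 3·4^3 + 3·4^2 + 3·4 + 3; at 5: 3·5^3 + 3·5^2 + 3·5 + 3 = 468; next = 467
base 5: 467 = 3·5^3 + 3·5^2 + 3·5 + 2; at 6: 3·6^3 + 3·6^2 + 3·6 + 2 = 776; next = 775
base 6: 775 = 3·6^3 + 3·6^2 + 3·6 + 1; at 7: 3·7^3 + 3·7^2 + 3·7 + 1 = 1198; next = 1197

422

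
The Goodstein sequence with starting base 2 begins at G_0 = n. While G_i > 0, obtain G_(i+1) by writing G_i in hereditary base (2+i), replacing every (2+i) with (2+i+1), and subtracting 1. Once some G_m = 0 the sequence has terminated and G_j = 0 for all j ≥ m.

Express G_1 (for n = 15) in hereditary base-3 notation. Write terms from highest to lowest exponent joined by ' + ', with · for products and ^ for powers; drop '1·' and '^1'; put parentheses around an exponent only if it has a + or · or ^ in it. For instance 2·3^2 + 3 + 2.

3^(3 + 1) + 3^3 + 3

step 0: 15 = 2^(2 + 1) + 2^2 + 2 + 1; sub 3 for 2: 3^(3 + 1) + 3^3 + 3 + 1; = 112; G_1 = 112−1 = 111
step 1: 111 = 3^(3 + 1) + 3^3 + 3; sub 4 for 3: 4^(4 + 1) + 4^4 + 4; = 1284; G_2 = 1284−1 = 1283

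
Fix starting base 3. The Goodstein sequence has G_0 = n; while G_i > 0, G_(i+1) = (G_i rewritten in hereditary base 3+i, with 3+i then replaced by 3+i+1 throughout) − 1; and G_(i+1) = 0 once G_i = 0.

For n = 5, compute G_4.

G_0 = 5. HB_3(5) = 3 + 2. Bump = 6. G_1 = 5.
G_1 = 5. HB_4(5) = 4 + 1. Bump = 6. G_2 = 5.
G_2 = 5. HB_5(5) = 5. Bump = 6. G_3 = 5.
G_3 = 5. HB_6(5) = 5. Bump = 5. G_4 = 4.
G_4 = 4. HB_7(4) = 4. Bump = 4. G_5 = 3.

4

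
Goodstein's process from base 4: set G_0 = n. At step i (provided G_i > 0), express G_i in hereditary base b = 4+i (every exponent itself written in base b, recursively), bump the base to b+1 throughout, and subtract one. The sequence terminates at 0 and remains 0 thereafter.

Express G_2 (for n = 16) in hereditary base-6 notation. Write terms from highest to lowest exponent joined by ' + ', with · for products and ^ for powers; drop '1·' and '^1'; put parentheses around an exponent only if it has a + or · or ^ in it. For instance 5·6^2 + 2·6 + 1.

i=0: 16 = 4^2 (b=4); 4→5: 5^2 = 25; 25−1 = 24
i=1: 24 = 4·5 + 4 (b=5); 5→6: 4·6 + 4 = 28; 28−1 = 27
i=2: 27 = 4·6 + 3 (b=6); 6→7: 4·7 + 3 = 31; 31−1 = 30

4·6 + 3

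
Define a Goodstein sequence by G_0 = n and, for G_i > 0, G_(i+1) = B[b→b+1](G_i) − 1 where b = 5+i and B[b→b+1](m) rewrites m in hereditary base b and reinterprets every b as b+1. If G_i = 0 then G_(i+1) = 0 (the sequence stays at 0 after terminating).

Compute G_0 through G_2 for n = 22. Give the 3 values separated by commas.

base 5: 22 = 4·5 + 2; at 6: 4·6 + 2 = 26; next = 25
base 6: 25 = 4·6 + 1; at 7: 4·7 + 1 = 29; next = 28

22, 25, 28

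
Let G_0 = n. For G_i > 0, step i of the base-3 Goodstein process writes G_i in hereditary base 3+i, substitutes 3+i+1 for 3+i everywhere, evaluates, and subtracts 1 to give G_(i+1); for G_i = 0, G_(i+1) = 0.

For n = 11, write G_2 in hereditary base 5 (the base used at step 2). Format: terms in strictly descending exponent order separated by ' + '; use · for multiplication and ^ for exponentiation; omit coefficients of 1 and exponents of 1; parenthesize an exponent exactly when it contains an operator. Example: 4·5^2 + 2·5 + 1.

5^2

step 0: 11 = 3^2 + 2; sub 4 for 3: 4^2 + 2; = 18; G_1 = 18−1 = 17
step 1: 17 = 4^2 + 1; sub 5 for 4: 5^2 + 1; = 26; G_2 = 26−1 = 25
step 2: 25 = 5^2; sub 6 for 5: 6^2; = 36; G_3 = 36−1 = 35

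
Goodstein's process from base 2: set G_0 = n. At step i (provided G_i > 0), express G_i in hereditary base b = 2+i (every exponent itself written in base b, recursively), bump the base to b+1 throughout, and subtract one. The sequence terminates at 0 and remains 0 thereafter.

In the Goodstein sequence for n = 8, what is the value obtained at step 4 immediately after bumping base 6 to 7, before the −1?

1647196

8 —HB2→ 2^(2 + 1) —bump→ 3^(3 + 1) = 81 —(−1)→ 80
80 —HB3→ 2·3^3 + 2·3^2 + 2·3 + 2 —bump→ 2·4^4 + 2·4^2 + 2·4 + 2 = 554 —(−1)→ 553
553 —HB4→ 2·4^4 + 2·4^2 + 2·4 + 1 —bump→ 2·5^5 + 2·5^2 + 2·5 + 1 = 6311 —(−1)→ 6310
6310 —HB5→ 2·5^5 + 2·5^2 + 2·5 —bump→ 2·6^6 + 2·6^2 + 2·6 = 93396 —(−1)→ 93395
93395 —HB6→ 2·6^6 + 2·6^2 + 6 + 5 —bump→ 2·7^7 + 2·7^2 + 7 + 5 = 1647196 —(−1)→ 1647195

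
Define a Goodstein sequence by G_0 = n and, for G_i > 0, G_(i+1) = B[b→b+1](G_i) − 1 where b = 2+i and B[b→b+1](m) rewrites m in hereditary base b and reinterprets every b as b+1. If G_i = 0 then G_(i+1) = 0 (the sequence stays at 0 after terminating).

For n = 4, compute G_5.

G_0=4  [base 2] 2^2  →[2↦3]→  3^3 = 27  −1 ⇒ G_1=26
G_1=26  [base 3] 2·3^2 + 2·3 + 2  →[3↦4]→  2·4^2 + 2·4 + 2 = 42  −1 ⇒ G_2=41
G_2=41  [base 4] 2·4^2 + 2·4 + 1  →[4↦5]→  2·5^2 + 2·5 + 1 = 61  −1 ⇒ G_3=60
G_3=60  [base 5] 2·5^2 + 2·5  →[5↦6]→  2·6^2 + 2·6 = 84  −1 ⇒ G_4=83
G_4=83  [base 6] 2·6^2 + 6 + 5  →[6↦7]→  2·7^2 + 7 + 5 = 110  −1 ⇒ G_5=109
G_5=109  [base 7] 2·7^2 + 7 + 4  →[7↦8]→  2·8^2 + 8 + 4 = 140  −1 ⇒ G_6=139

109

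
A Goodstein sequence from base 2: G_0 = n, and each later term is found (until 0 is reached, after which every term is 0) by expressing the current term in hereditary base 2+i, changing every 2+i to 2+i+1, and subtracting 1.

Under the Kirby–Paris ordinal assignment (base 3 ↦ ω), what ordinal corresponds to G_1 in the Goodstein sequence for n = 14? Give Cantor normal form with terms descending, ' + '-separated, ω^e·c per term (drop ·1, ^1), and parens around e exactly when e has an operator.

G_0 = 14. HB_2(14) = 2^(2 + 1) + 2^2 + 2. Bump = 111. G_1 = 110.
G_1 = 110. HB_3(110) = 3^(3 + 1) + 3^3 + 2. Bump = 1282. G_2 = 1281.

ω^(ω + 1) + ω^ω + 2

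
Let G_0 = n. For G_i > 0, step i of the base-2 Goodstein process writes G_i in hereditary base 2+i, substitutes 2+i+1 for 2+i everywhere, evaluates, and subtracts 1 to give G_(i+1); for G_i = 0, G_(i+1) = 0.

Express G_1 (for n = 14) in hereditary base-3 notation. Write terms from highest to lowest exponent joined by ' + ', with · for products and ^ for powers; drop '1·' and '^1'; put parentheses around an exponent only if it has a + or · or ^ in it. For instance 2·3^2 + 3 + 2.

G_0=14  [base 2] 2^(2 + 1) + 2^2 + 2  →[2↦3]→  3^(3 + 1) + 3^3 + 3 = 111  −1 ⇒ G_1=110
G_1=110  [base 3] 3^(3 + 1) + 3^3 + 2  →[3↦4]→  4^(4 + 1) + 4^4 + 2 = 1282  −1 ⇒ G_2=1281

3^(3 + 1) + 3^3 + 2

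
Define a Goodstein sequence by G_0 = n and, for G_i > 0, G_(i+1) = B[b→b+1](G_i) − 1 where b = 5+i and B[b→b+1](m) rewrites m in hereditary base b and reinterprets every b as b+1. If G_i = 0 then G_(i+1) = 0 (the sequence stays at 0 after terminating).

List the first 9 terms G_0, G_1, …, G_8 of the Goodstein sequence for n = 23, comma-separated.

step 0: 23 = 4·5 + 3; sub 6 for 5: 4·6 + 3; = 27; G_1 = 27−1 = 26
step 1: 26 = 4·6 + 2; sub 7 for 6: 4·7 + 2; = 30; G_2 = 30−1 = 29
step 2: 29 = 4·7 + 1; sub 8 for 7: 4·8 + 1; = 33; G_3 = 33−1 = 32
step 3: 32 = 4·8; sub 9 for 8: 4·9; = 36; G_4 = 36−1 = 35
step 4: 35 = 3·9 + 8; sub 10 for 9: 3·10 + 8; = 38; G_5 = 38−1 = 37
step 5: 37 = 3·10 + 7; sub 11 for 10: 3·11 + 7; = 40; G_6 = 40−1 = 39
step 6: 39 = 3·11 + 6; sub 12 for 11: 3·12 + 6; = 42; G_7 = 42−1 = 41
step 7: 41 = 3·12 + 5; sub 13 for 12: 3·13 + 5; = 44; G_8 = 44−1 = 43

23, 26, 29, 32, 35, 37, 39, 41, 43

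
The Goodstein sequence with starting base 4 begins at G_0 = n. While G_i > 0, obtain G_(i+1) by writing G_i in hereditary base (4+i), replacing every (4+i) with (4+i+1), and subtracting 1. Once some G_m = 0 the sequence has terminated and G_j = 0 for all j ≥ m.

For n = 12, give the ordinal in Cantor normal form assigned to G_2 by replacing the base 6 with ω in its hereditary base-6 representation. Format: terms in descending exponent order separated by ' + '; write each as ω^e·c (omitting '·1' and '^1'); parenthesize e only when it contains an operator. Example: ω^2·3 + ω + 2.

ω·2 + 3

step 0: 12 = 3·4; sub 5 for 4: 3·5; = 15; G_1 = 15−1 = 14
step 1: 14 = 2·5 + 4; sub 6 for 5: 2·6 + 4; = 16; G_2 = 16−1 = 15
step 2: 15 = 2·6 + 3; sub 7 for 6: 2·7 + 3; = 17; G_3 = 17−1 = 16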